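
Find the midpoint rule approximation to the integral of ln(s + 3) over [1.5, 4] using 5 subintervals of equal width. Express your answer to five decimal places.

4.35385

Δs = (4 − 1.5)/5 = 0.5.
Midpoints: 1.75, 2.25, 2.75, 3.25, 3.75.
f(1.75) ≈ 1.55814, f(2.25) ≈ 1.65823, f(2.75) ≈ 1.74920, f(3.25) ≈ 1.83258, f(3.75) ≈ 1.90954.
Sum = Δs · [f(1.75) + f(2.25) + f(2.75) + f(3.25) + f(3.75)].
Sum ≈ 4.35385.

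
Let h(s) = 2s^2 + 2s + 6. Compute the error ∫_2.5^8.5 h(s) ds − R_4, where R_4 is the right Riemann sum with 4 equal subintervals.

-112.5

Exact integral: ∫_2.5^8.5 h(s) ds = 501.
R_4 = 613.5.
Error = 501 − 613.5 = -112.5.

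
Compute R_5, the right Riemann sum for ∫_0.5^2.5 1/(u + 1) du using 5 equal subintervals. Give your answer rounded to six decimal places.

0.775905

Δu = (2.5 − 0.5)/5 = 0.4.
Right endpoints: 0.9, 1.3, 1.7, 2.1, 2.5.
f(0.9) = 10/19, f(1.3) = 10/23, f(1.7) = 10/27, f(2.1) = 10/31, f(2.5) = 2/7.
Sum = Δu · [f(0.9) + f(1.3) + f(1.7) + f(2.1) + f(2.5)].
Sum ≈ 0.775905.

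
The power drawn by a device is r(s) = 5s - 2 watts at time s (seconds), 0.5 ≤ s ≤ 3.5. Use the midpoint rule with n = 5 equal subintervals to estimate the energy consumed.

Δs = (3.5 − 0.5)/5 = 0.6.
Midpoints: 0.8, 1.4, 2, 2.6, 3.2.
r(0.8) = 2, r(1.4) = 5, r(2) = 8, r(2.6) = 11, r(3.2) = 14.
Sum = Δs · [r(0.8) + r(1.4) + r(2) + r(2.6) + r(3.2)].
Sum = 24.

24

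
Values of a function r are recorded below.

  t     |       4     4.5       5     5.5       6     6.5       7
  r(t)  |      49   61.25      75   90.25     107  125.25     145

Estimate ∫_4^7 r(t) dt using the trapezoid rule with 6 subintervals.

Δt = 0.5.
T_6 = (0.5/2)·[49 + 2·61.25 + 2·75 + 2·90.25 + 2·107 + 2·125.25 + 145] = 277.875.

277.875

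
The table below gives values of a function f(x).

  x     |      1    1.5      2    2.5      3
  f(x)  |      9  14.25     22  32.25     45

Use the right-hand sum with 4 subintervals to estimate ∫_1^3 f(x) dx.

Δx = 0.5.
Sum = 0.5·[14.25 + 22 + 32.25 + 45] = 56.75.

56.75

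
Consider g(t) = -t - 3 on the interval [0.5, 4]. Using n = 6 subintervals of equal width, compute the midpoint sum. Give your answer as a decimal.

Δt = (4 − 0.5)/6 = 7/12.
Midpoints: 19/24, 1.375, 47/24, 61/24, 3.125, 89/24.
g(19/24) = -91/24, g(1.375) = -4.375, g(47/24) = -119/24, g(61/24) = -133/24, g(3.125) = -6.125, g(89/24) = -161/24.
Sum = Δt · [g(19/24) + g(1.375) + g(47/24) + ...].
Sum = -18.375.

-18.375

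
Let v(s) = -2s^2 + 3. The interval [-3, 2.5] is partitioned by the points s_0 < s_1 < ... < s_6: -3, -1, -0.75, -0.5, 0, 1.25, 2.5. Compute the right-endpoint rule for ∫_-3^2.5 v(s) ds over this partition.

Subinterval widths: 2, 0.25, 0.25, 0.5, 1.25, 1.25.
Right endpoints: -1, -0.75, -0.5, 0, 1.25, 2.5.
v(-1) = 1, v(-0.75) = 1.875, v(-0.5) = 2.5, v(0) = 3, v(1.25) = -0.125, v(2.5) = -9.5.
Sum = Σ Δs_i · v(s_i).
Sum = -7.4375.

-7.4375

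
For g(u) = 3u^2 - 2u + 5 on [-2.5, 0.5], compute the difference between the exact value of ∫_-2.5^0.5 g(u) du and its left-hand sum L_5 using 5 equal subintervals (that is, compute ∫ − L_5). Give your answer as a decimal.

-7.74

Exact integral: ∫_-2.5^0.5 g(u) du = 36.75.
L_5 = 44.49.
Error = 36.75 − 44.49 = -7.74.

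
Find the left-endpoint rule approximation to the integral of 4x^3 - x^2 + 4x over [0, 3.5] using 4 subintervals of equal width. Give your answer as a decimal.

Δx = (3.5 − 0)/4 = 0.875.
Left endpoints: 0, 0.875, 1.75, 2.625.
f(0) = 0, f(0.875) = 5.4140625, f(1.75) = 25.375, f(2.625) = 75.9609375.
Sum = Δx · [f(0) + f(0.875) + f(1.75) + f(2.625)].
Sum = 93.40625.

93.40625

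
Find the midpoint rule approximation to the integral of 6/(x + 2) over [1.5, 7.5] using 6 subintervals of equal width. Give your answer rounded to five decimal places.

Δx = (7.5 − 1.5)/6 = 1.
Midpoints: 2, 3, 4, 5, 6, 7.
f(2) = 1.5, f(3) = 1.2, f(4) = 1, f(5) = 6/7, f(6) = 0.75, f(7) = 2/3.
Sum = Δx · [f(2) + f(3) + f(4) + ...].
Sum ≈ 5.97381.

5.97381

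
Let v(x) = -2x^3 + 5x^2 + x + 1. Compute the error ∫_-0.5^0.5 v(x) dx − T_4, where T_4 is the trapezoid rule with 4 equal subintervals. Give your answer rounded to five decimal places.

Exact integral: ∫_-0.5^0.5 v(x) dx ≈ 1.4166667.
T_4 = 1.46875.
Error ≈ 1.4166667 − 1.46875 ≈ -0.05208.

-0.05208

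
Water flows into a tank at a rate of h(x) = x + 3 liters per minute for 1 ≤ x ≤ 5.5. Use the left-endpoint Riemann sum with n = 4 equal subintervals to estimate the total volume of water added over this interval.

25.59375

Δx = (5.5 − 1)/4 = 1.125.
Left endpoints: 1, 2.125, 3.25, 4.375.
h(1) = 4, h(2.125) = 5.125, h(3.25) = 6.25, h(4.375) = 7.375.
Sum = Δx · [h(1) + h(2.125) + h(3.25) + h(4.375)].
Sum = 25.59375.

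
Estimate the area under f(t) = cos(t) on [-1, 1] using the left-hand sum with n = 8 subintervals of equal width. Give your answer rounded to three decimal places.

Δt = (1 − (-1))/8 = 0.25.
Left endpoints: -1, -0.75, -0.5, -0.25, 0, 0.25, 0.5, 0.75.
f(-1) ≈ 0.540, f(-0.75) ≈ 0.732, f(-0.5) ≈ 0.878, f(-0.25) ≈ 0.969, f(0) ≈ 1.000, f(0.25) ≈ 0.969, f(0.5) ≈ 0.878, f(0.75) ≈ 0.732.
Sum = Δt · [f(-1) + f(-0.75) + f(-0.5) + ...].
Sum ≈ 1.674.

1.674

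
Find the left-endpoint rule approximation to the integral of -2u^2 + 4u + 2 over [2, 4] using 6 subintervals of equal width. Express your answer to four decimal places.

Δu = (4 − 2)/6 = 1/3.
Left endpoints: 2, 7/3, 8/3, 3, 10/3, 11/3.
f(2) = 2, f(7/3) = 4/9, f(8/3) = -14/9, f(3) = -4, f(10/3) = -62/9, f(11/3) = -92/9.
Sum = Δu · [f(2) + f(7/3) + f(8/3) + ...].
Sum ≈ -6.7407.

-6.7407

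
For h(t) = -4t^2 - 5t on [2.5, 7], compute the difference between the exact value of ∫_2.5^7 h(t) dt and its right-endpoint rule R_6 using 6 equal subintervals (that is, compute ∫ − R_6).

Exact integral: ∫_2.5^7 h(t) dt = -543.375.
R_6 = -617.625.
Error = -543.375 − (-617.625) = 74.25.

74.25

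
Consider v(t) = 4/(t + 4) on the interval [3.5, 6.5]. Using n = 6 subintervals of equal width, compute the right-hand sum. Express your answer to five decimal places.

1.30852

Δt = (6.5 − 3.5)/6 = 0.5.
Right endpoints: 4, 4.5, 5, 5.5, 6, 6.5.
v(4) = 0.5, v(4.5) = 8/17, v(5) = 4/9, v(5.5) = 8/19, v(6) = 0.4, v(6.5) = 8/21.
Sum = Δt · [v(4) + v(4.5) + v(5) + ...].
Sum ≈ 1.30852.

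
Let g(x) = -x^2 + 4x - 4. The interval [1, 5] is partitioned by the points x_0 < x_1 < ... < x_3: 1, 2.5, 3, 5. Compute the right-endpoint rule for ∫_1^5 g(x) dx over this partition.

-18.875

Subinterval widths: 1.5, 0.5, 2.
Right endpoints: 2.5, 3, 5.
g(2.5) = -0.25, g(3) = -1, g(5) = -9.
Sum = Σ Δx_i · g(x_i).
Sum = -18.875.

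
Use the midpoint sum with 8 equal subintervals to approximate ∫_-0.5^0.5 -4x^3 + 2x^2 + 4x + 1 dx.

Δx = (0.5 − (-0.5))/8 = 0.125.
Midpoints: -0.4375, -0.3125, -0.1875, -0.0625, 0.0625, 0.1875, 0.3125, 0.4375.
f(-0.4375) = -33/1024, f(-0.3125) = 69/1024, f(-0.1875) = 355/1024, f(-0.0625) = 777/1024, f(0.0625) = 1287/1024, f(0.1875) = 1837/1024, f(0.3125) = 2379/1024, f(0.4375) = 2865/1024.
Sum = Δx · [f(-0.4375) + f(-0.3125) + f(-0.1875) + ...].
Sum = 1.1640625.

1.1640625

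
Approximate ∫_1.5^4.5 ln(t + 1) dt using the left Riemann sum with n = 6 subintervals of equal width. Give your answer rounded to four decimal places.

3.8837

Δt = (4.5 − 1.5)/6 = 0.5.
Left endpoints: 1.5, 2, 2.5, 3, 3.5, 4.
f(1.5) ≈ 0.9163, f(2) ≈ 1.0986, f(2.5) ≈ 1.2528, f(3) ≈ 1.3863, f(3.5) ≈ 1.5041, f(4) ≈ 1.6094.
Sum = Δt · [f(1.5) + f(2) + f(2.5) + ...].
Sum ≈ 3.8837.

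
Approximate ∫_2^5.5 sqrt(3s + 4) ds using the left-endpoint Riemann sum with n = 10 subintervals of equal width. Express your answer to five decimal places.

Δs = (5.5 − 2)/10 = 0.35.
Left endpoints: 2, 2.35, 2.7, 3.05, 3.4, 3.75, 4.1, 4.45, 4.8, 5.15.
f(2) ≈ 3.16228, f(2.35) ≈ 3.32415, f(2.7) ≈ 3.47851, f(3.05) ≈ 3.62629, f(3.4) ≈ 3.76829, f(3.75) ≈ 3.90512, f(4.1) ≈ 4.03733, f(4.45) ≈ 4.16533, f(4.8) ≈ 4.28952, f(5.15) ≈ 4.41022.
Sum = Δs · [f(2) + f(2.35) + f(2.7) + ...].
Sum ≈ 13.35846.

13.35846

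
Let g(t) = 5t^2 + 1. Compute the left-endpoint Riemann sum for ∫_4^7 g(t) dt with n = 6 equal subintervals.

Δt = (7 − 4)/6 = 0.5.
Left endpoints: 4, 4.5, 5, 5.5, 6, 6.5.
g(4) = 81, g(4.5) = 102.25, g(5) = 126, g(5.5) = 152.25, g(6) = 181, g(6.5) = 212.25.
Sum = Δt · [g(4) + g(4.5) + g(5) + ...].
Sum = 427.375.

427.375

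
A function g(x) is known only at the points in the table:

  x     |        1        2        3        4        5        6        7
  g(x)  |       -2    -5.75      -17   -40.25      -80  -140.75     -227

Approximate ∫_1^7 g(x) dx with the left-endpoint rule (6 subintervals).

-285.75

Δx = 1.
Sum = 1·[(-2) + (-5.75) + (-17) + (-40.25) + (-80) + (-140.75)] = -285.75.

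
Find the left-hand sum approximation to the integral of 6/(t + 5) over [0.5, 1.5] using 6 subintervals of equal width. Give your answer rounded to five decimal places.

1.01644

Δt = (1.5 − 0.5)/6 = 1/6.
Left endpoints: 0.5, 2/3, 5/6, 1, 7/6, 4/3.
f(0.5) = 12/11, f(2/3) = 18/17, f(5/6) = 36/35, f(1) = 1, f(7/6) = 36/37, f(4/3) = 18/19.
Sum = Δt · [f(0.5) + f(2/3) + f(5/6) + ...].
Sum ≈ 1.01644.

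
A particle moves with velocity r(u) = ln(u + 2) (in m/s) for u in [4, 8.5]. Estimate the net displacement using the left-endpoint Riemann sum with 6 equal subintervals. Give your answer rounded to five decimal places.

Δu = (8.5 − 4)/6 = 0.75.
Left endpoints: 4, 4.75, 5.5, 6.25, 7, 7.75.
r(4) ≈ 1.79176, r(4.75) ≈ 1.90954, r(5.5) ≈ 2.01490, r(6.25) ≈ 2.11021, r(7) ≈ 2.19722, r(7.75) ≈ 2.27727.
Sum = Δu · [r(4) + r(4.75) + r(5.5) + ...].
Sum ≈ 9.22568.

9.22568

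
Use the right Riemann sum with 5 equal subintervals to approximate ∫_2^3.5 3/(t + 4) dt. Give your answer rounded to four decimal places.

0.6547

Δt = (3.5 − 2)/5 = 0.3.
Right endpoints: 2.3, 2.6, 2.9, 3.2, 3.5.
f(2.3) = 10/21, f(2.6) = 5/11, f(2.9) = 10/23, f(3.2) = 5/12, f(3.5) = 0.4.
Sum = Δt · [f(2.3) + f(2.6) + f(2.9) + f(3.2) + f(3.5)].
Sum ≈ 0.6547.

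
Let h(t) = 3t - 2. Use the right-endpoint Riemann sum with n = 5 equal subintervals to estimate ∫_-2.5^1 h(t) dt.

Δt = (1 − (-2.5))/5 = 0.7.
Right endpoints: -1.8, -1.1, -0.4, 0.3, 1.
h(-1.8) = -7.4, h(-1.1) = -5.3, h(-0.4) = -3.2, h(0.3) = -1.1, h(1) = 1.
Sum = Δt · [h(-1.8) + h(-1.1) + h(-0.4) + h(0.3) + h(1)].
Sum = -11.2.

-11.2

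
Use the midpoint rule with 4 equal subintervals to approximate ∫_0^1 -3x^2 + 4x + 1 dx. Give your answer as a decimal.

2.015625

Δx = (1 − 0)/4 = 0.25.
Midpoints: 0.125, 0.375, 0.625, 0.875.
f(0.125) = 1.453125, f(0.375) = 2.078125, f(0.625) = 2.328125, f(0.875) = 2.203125.
Sum = Δx · [f(0.125) + f(0.375) + f(0.625) + f(0.875)].
Sum = 2.015625.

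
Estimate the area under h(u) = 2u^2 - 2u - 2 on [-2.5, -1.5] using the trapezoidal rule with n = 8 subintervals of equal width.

Δu = (-1.5 − (-2.5))/8 = 0.125.
h(-2.5) = 15.5, h(-2.375) = 14.03125, h(-2.25) = 12.625, h(-2.125) = 11.28125, h(-2) = 10, h(-1.875) = 8.78125, h(-1.75) = 7.625, h(-1.625) = 6.53125, h(-1.5) = 5.5.
T_8 = (Δu/2)·[h(u_0) + 2h(u_1) + ... + 2h(u_{7}) + h(u_8)].
Sum = 10.171875.

10.171875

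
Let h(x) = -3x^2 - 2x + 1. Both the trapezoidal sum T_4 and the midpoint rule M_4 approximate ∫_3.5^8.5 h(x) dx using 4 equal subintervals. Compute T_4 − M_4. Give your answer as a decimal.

-5.859375

T_4 = -630.15625.
M_4 = -624.296875.
T_4 − M_4 = -5.859375.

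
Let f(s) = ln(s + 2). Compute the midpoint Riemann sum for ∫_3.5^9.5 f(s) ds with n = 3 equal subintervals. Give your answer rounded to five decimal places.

Δs = (9.5 − 3.5)/3 = 2.
Midpoints: 4.5, 6.5, 8.5.
f(4.5) ≈ 1.87180, f(6.5) ≈ 2.14007, f(8.5) ≈ 2.35138.
Sum = Δs · [f(4.5) + f(6.5) + f(8.5)].
Sum ≈ 12.72649.

12.72649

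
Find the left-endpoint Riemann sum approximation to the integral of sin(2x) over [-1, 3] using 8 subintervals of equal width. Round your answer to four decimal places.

Δx = (3 − (-1))/8 = 0.5.
Left endpoints: -1, -0.5, 0, 0.5, 1, 1.5, 2, 2.5.
f(-1) ≈ -0.9093, f(-0.5) ≈ -0.8415, f(0) ≈ 0.0000, f(0.5) ≈ 0.8415, f(1) ≈ 0.9093, f(1.5) ≈ 0.1411, f(2) ≈ -0.7568, f(2.5) ≈ -0.9589.
Sum = Δx · [f(-1) + f(-0.5) + f(0) + ...].
Sum ≈ -0.7873.

-0.7873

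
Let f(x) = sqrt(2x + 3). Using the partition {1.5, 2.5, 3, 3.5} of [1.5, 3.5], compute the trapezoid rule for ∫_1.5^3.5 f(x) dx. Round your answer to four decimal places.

5.6366

Subinterval widths: 1, 0.5, 0.5.
f(1.5) ≈ 2.4495, f(2.5) ≈ 2.8284, f(3) ≈ 3.0000, f(3.5) ≈ 3.1623.
On each subinterval the trapezoid contributes (Δx_i/2)·[f(x_{i-1}) + f(x_i)].
Sum ≈ 5.6366.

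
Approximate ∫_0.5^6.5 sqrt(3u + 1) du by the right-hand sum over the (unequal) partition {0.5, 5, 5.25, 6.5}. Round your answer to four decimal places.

24.6828

Subinterval widths: 4.5, 0.25, 1.25.
Right endpoints: 5, 5.25, 6.5.
f(5) ≈ 4.0000, f(5.25) ≈ 4.0927, f(6.5) ≈ 4.5277.
Sum = Σ Δu_i · f(u_i).
Sum ≈ 24.6828.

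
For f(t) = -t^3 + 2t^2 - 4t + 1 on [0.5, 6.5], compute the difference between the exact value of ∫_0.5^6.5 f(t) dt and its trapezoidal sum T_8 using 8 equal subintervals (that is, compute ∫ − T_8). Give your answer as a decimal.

4.78125

Exact integral: ∫_0.5^6.5 f(t) dt = -341.25.
T_8 = -346.03125.
Error = -341.25 − (-346.03125) = 4.78125.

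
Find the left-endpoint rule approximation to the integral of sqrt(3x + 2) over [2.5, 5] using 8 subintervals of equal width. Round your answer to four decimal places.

Δx = (5 − 2.5)/8 = 0.3125.
Left endpoints: 2.5, 2.8125, 3.125, 3.4375, 3.75, 4.0625, 4.375, 4.6875.
f(2.5) ≈ 3.0822, f(2.8125) ≈ 3.2307, f(3.125) ≈ 3.3727, f(3.4375) ≈ 3.5089, f(3.75) ≈ 3.6401, f(4.0625) ≈ 3.7666, f(4.375) ≈ 3.8891, f(4.6875) ≈ 4.0078.
Sum = Δx · [f(2.5) + f(2.8125) + f(3.125) + ...].
Sum ≈ 8.9057.

8.9057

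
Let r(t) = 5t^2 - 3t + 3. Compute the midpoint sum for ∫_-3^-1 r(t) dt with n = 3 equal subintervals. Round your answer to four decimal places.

60.9630

Δt = (-1 − (-3))/3 = 2/3.
Midpoints: -8/3, -2, -4/3.
r(-8/3) = 419/9, r(-2) = 29, r(-4/3) = 143/9.
Sum = Δt · [r(-8/3) + r(-2) + r(-4/3)].
Sum ≈ 60.9630.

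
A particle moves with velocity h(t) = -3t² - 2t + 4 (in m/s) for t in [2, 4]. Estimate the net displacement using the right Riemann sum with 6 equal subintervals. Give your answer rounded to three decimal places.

Δt = (4 − 2)/6 = 1/3.
Right endpoints: 7/3, 8/3, 3, 10/3, 11/3, 4.
h(7/3) = -17, h(8/3) = -68/3, h(3) = -29, h(10/3) = -36, h(11/3) = -131/3, h(4) = -52.
Sum = Δt · [h(7/3) + h(8/3) + h(3) + ...].
Sum ≈ -66.778.

-66.778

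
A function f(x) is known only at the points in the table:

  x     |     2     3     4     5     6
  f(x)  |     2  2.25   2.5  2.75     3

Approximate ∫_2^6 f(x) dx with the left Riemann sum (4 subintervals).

Δx = 1.
Sum = 1·[2 + 2.25 + 2.5 + 2.75] = 9.5.

9.5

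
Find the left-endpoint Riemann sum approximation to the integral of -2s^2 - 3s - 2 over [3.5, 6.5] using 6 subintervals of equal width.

-188.5

Δs = (6.5 − 3.5)/6 = 0.5.
Left endpoints: 3.5, 4, 4.5, 5, 5.5, 6.
f(3.5) = -37, f(4) = -46, f(4.5) = -56, f(5) = -67, f(5.5) = -79, f(6) = -92.
Sum = Δs · [f(3.5) + f(4) + f(4.5) + ...].
Sum = -188.5.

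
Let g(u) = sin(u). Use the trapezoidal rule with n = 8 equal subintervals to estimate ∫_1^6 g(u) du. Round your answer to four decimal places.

-0.4061

Δu = (6 − 1)/8 = 0.625.
g(1) ≈ 0.8415, g(1.625) ≈ 0.9985, g(2.25) ≈ 0.7781, g(2.875) ≈ 0.2634, g(3.5) ≈ -0.3508, g(4.125) ≈ -0.8324, g(4.75) ≈ -0.9993, g(5.375) ≈ -0.7884, g(6) ≈ -0.2794.
T_8 = (Δu/2)·[g(u_0) + 2g(u_1) + ... + 2g(u_{7}) + g(u_8)].
Sum ≈ -0.4061.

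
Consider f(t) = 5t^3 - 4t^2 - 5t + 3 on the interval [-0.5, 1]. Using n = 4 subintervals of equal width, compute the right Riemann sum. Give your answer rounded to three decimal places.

Δt = (1 − (-0.5))/4 = 0.375.
Right endpoints: -0.125, 0.25, 0.625, 1.
f(-0.125) = 1819/512, f(0.25) = 1.578125, f(0.625) = -239/512, f(1) = -1.
Sum = Δt · [f(-0.125) + f(0.25) + f(0.625) + f(1)].
Sum ≈ 1.374.

1.374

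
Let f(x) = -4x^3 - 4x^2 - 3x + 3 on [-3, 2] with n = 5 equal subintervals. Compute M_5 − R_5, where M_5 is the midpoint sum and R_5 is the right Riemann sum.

M_5 = 40.
R_5 = -25.
M_5 − R_5 = 65.

65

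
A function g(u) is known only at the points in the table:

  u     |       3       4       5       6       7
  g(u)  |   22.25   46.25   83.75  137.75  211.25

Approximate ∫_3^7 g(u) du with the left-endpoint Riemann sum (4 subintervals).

290

Δu = 1.
Sum = 1·[22.25 + 46.25 + 83.75 + 137.75] = 290.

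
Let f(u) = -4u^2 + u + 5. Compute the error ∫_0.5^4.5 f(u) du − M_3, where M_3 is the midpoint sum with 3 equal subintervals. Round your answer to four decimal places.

Exact integral: ∫_0.5^4.5 f(u) du ≈ -91.333333.
M_3 ≈ -88.962963.
Error ≈ -91.333333 − (-88.962963) ≈ -2.3704.

-2.3704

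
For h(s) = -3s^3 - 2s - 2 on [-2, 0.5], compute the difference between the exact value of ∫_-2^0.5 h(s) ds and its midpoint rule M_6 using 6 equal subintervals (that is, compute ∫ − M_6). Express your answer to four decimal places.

Exact integral: ∫_-2^0.5 h(s) ds = 10.703125.
M_6 ≈ 10.458984.
Error ≈ 10.703125 − 10.458984 ≈ 0.2441.

0.2441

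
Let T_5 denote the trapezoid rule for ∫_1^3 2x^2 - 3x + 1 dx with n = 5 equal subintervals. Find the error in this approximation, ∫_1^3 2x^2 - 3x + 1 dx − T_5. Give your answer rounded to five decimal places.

Exact integral: ∫_1^3 f(x) dx ≈ 7.3333333.
T_5 = 7.44.
Error ≈ 7.3333333 − 7.44 ≈ -0.10667.

-0.10667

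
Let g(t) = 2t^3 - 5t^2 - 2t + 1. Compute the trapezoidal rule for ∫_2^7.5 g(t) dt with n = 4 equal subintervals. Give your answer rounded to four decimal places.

Δt = (7.5 − 2)/4 = 1.375.
g(2) = -7, g(3.375) = 14.18359375, g(4.75) = 93.03125, g(6.125) = 260.73828125, g(7.5) = 548.5.
T_4 = (Δt/2)·[g(t_0) + 2g(t_1) + 2g(t_2) + 2g(t_3) + g(t_4)].
Sum ≈ 878.2168.

878.2168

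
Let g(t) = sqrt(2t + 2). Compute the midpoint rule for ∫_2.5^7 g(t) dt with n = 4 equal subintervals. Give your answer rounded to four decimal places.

Δt = (7 − 2.5)/4 = 1.125.
Midpoints: 3.0625, 4.1875, 5.3125, 6.4375.
g(3.0625) ≈ 2.8504, g(4.1875) ≈ 3.2210, g(5.3125) ≈ 3.5532, g(6.4375) ≈ 3.8568.
Sum = Δt · [g(3.0625) + g(4.1875) + g(5.3125) + g(6.4375)].
Sum ≈ 15.1666.

15.1666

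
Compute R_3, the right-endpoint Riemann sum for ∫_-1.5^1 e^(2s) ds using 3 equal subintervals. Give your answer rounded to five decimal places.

Δs = (1 − (-1.5))/3 = 5/6.
Right endpoints: -2/3, 1/6, 1.
f(-2/3) ≈ 0.26360, f(1/6) ≈ 1.39561, f(1) ≈ 7.38906.
Sum = Δs · [f(-2/3) + f(1/6) + f(1)].
Sum ≈ 7.54022.

7.54022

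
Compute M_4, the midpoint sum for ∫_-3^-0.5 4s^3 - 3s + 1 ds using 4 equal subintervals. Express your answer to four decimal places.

Δs = (-0.5 − (-3))/4 = 0.625.
Midpoints: -2.6875, -2.0625, -1.4375, -0.8125.
f(-2.6875) = -70227/1024, f(-2.0625) = -28577/1024, f(-1.4375) = -6727/1024, f(-0.8125) = 1323/1024.
Sum = Δs · [f(-2.6875) + f(-2.0625) + f(-1.4375) + f(-0.8125)].
Sum ≈ -63.6035.

-63.6035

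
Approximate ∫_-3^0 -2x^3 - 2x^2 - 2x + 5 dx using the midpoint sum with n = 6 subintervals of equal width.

46.0625

Δx = (0 − (-3))/6 = 0.5.
Midpoints: -2.75, -2.25, -1.75, -1.25, -0.75, -0.25.
f(-2.75) = 36.96875, f(-2.25) = 22.15625, f(-1.75) = 13.09375, f(-1.25) = 8.28125, f(-0.75) = 6.21875, f(-0.25) = 5.40625.
Sum = Δx · [f(-2.75) + f(-2.25) + f(-1.75) + ...].
Sum = 46.0625.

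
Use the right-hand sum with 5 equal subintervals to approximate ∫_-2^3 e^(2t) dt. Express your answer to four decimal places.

Δt = (3 − (-2))/5 = 1.
Right endpoints: -1, 0, 1, 2, 3.
f(-1) ≈ 0.1353, f(0) ≈ 1.0000, f(1) ≈ 7.3891, f(2) ≈ 54.5982, f(3) ≈ 403.4288.
Sum = Δt · [f(-1) + f(0) + f(1) + f(2) + f(3)].
Sum ≈ 466.5513.

466.5513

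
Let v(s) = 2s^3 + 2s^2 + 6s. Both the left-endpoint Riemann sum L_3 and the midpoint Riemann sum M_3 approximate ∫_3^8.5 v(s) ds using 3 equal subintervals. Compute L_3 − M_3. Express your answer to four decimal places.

-1053.9184

L_3 ≈ 2040.550926.
M_3 ≈ 3094.469329.
L_3 − M_3 ≈ -1053.9184.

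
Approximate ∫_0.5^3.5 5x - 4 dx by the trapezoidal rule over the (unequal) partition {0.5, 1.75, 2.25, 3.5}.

Subinterval widths: 1.25, 0.5, 1.25.
f(0.5) = -1.5, f(1.75) = 4.75, f(2.25) = 7.25, f(3.5) = 13.5.
On each subinterval the trapezoid contributes (Δx_i/2)·[f(x_{i-1}) + f(x_i)].
Sum = 18.

18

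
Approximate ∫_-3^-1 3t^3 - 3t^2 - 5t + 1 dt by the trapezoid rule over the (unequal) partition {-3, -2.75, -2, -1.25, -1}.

Subinterval widths: 0.25, 0.75, 0.75, 0.25.
f(-3) = -92, f(-2.75) = -70.328125, f(-2) = -25, f(-1.25) = -3.296875, f(-1) = 0.
On each subinterval the trapezoid contributes (Δt_i/2)·[f(t_{i-1}) + f(t_i)].
Sum = -67.0625.

-67.0625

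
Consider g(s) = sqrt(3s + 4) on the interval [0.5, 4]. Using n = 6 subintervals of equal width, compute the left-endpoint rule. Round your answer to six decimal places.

Δs = (4 − 0.5)/6 = 7/12.
Left endpoints: 0.5, 13/12, 5/3, 2.25, 17/6, 41/12.
g(0.5) ≈ 2.345208, g(13/12) ≈ 2.692582, g(5/3) ≈ 3.000000, g(2.25) ≈ 3.278719, g(17/6) ≈ 3.535534, g(41/12) ≈ 3.774917.
Sum = Δs · [g(0.5) + g(13/12) + g(5/3) + ...].
Sum ≈ 10.865727.

10.865727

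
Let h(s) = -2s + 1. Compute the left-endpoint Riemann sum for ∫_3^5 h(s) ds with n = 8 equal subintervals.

-13.5

Δs = (5 − 3)/8 = 0.25.
Left endpoints: 3, 3.25, 3.5, 3.75, 4, 4.25, 4.5, 4.75.
h(3) = -5, h(3.25) = -5.5, h(3.5) = -6, h(3.75) = -6.5, h(4) = -7, h(4.25) = -7.5, h(4.5) = -8, h(4.75) = -8.5.
Sum = Δs · [h(3) + h(3.25) + h(3.5) + ...].
Sum = -13.5.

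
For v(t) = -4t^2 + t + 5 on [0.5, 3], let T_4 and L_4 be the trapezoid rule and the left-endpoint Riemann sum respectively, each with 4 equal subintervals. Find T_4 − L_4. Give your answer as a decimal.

-10.15625

T_4 = -19.609375.
L_4 = -9.453125.
T_4 − L_4 = -10.15625.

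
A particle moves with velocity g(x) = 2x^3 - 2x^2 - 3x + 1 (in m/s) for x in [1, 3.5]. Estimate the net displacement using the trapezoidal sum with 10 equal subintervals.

Δx = (3.5 − 1)/10 = 0.25.
g(1) = -2, g(1.25) = -1.96875, g(1.5) = -1.25, g(1.75) = 0.34375, g(2) = 3, g(2.25) = 6.90625, g(2.5) = 12.25, g(2.75) = 19.21875, g(3) = 28, g(3.25) = 38.78125, g(3.5) = 51.75.
T_10 = (Δx/2)·[g(x_0) + 2g(x_1) + ... + 2g(x_{9}) + g(x_10)].
Sum = 32.5390625.

32.5390625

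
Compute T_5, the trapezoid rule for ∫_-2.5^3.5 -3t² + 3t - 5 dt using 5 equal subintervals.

-83.82

Δt = (3.5 − (-2.5))/5 = 1.2.
f(-2.5) = -31.25, f(-1.3) = -13.97, f(-0.1) = -5.33, f(1.1) = -5.33, f(2.3) = -13.97, f(3.5) = -31.25.
T_5 = (Δt/2)·[f(t_0) + 2f(t_1) + ... + 2f(t_{4}) + f(t_5)].
Sum = -83.82.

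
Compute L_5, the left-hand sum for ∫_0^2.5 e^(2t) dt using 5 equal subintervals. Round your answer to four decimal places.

42.8955

Δt = (2.5 − 0)/5 = 0.5.
Left endpoints: 0, 0.5, 1, 1.5, 2.
f(0) ≈ 1.0000, f(0.5) ≈ 2.7183, f(1) ≈ 7.3891, f(1.5) ≈ 20.0855, f(2) ≈ 54.5982.
Sum = Δt · [f(0) + f(0.5) + f(1) + f(1.5) + f(2)].
Sum ≈ 42.8955.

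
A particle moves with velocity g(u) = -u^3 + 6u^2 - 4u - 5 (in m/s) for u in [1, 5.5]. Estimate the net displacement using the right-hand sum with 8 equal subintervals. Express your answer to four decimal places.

18.1296

Δu = (5.5 − 1)/8 = 0.5625.
Right endpoints: 1.5625, 2.125, 2.6875, 3.25, 3.8125, 4.375, 4.9375, 5.5.
g(1.5625) = -1705/4096, g(2.125) = 2047/512, g(2.6875) = 33485/4096, g(3.25) = 11.046875, g(3.8125) = 47291/4096, g(4.375) = 4405/512, g(4.9375) = 4721/4096, g(5.5) = -11.875.
Sum = Δu · [g(1.5625) + g(2.125) + g(2.6875) + ...].
Sum ≈ 18.1296.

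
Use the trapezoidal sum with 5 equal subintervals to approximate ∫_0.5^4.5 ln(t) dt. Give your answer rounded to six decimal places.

Δt = (4.5 − 0.5)/5 = 0.8.
f(0.5) ≈ -0.693147, f(1.3) ≈ 0.262364, f(2.1) ≈ 0.741937, f(2.9) ≈ 1.064711, f(3.7) ≈ 1.308333, f(4.5) ≈ 1.504077.
T_5 = (Δt/2)·[f(t_0) + 2f(t_1) + ... + 2f(t_{4}) + f(t_5)].
Sum ≈ 3.026248.

3.026248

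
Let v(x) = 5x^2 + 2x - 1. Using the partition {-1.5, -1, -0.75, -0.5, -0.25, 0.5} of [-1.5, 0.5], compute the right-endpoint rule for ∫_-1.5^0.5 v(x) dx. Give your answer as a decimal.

Subinterval widths: 0.5, 0.25, 0.25, 0.25, 0.75.
Right endpoints: -1, -0.75, -0.5, -0.25, 0.5.
v(-1) = 2, v(-0.75) = 0.3125, v(-0.5) = -0.75, v(-0.25) = -1.1875, v(0.5) = 1.25.
Sum = Σ Δx_i · v(x_i).
Sum = 1.53125.

1.53125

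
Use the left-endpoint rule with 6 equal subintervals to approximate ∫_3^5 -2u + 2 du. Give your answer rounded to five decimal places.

Δu = (5 − 3)/6 = 1/3.
Left endpoints: 3, 10/3, 11/3, 4, 13/3, 14/3.
f(3) = -4, f(10/3) = -14/3, f(11/3) = -16/3, f(4) = -6, f(13/3) = -20/3, f(14/3) = -22/3.
Sum = Δu · [f(3) + f(10/3) + f(11/3) + ...].
Sum ≈ -11.33333.

-11.33333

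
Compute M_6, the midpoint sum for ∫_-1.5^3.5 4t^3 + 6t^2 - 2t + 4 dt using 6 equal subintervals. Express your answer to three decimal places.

242.292

Δt = (3.5 − (-1.5))/6 = 5/6.
Midpoints: -13/12, -0.25, 7/12, 17/12, 2.25, 37/12.
f(-13/12) = 3509/432, f(-0.25) = 4.8125, f(7/12) = 2449/432, f(17/12) = 10619/432, f(2.25) = 75.4375, f(37/12) = 74359/432.
Sum = Δt · [f(-13/12) + f(-0.25) + f(7/12) + ...].
Sum ≈ 242.292.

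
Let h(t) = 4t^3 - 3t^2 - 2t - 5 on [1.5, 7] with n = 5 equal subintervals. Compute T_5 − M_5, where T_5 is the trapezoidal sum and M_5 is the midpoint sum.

79.86

T_5 = 2035.3025.
M_5 = 1955.4425.
T_5 − M_5 = 79.86.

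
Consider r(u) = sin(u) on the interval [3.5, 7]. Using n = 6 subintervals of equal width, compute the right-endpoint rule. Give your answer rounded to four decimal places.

-1.3482

Δu = (7 − 3.5)/6 = 7/12.
Right endpoints: 49/12, 14/3, 5.25, 35/6, 77/12, 7.
r(49/12) ≈ -0.8086, r(14/3) ≈ -0.9990, r(5.25) ≈ -0.8589, r(35/6) ≈ -0.4348, r(77/12) ≈ 0.1331, r(7) ≈ 0.6570.
Sum = Δu · [r(49/12) + r(14/3) + r(5.25) + ...].
Sum ≈ -1.3482.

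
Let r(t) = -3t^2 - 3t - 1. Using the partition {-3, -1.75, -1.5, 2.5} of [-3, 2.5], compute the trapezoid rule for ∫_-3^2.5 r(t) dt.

-76.984375

Subinterval widths: 1.25, 0.25, 4.
r(-3) = -19, r(-1.75) = -4.9375, r(-1.5) = -3.25, r(2.5) = -27.25.
On each subinterval the trapezoid contributes (Δt_i/2)·[r(t_{i-1}) + r(t_i)].
Sum = -76.984375.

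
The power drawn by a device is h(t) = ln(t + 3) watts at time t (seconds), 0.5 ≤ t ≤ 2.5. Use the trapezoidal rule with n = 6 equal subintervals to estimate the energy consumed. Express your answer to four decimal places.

2.9905

Δt = (2.5 − 0.5)/6 = 1/3.
h(0.5) ≈ 1.2528, h(5/6) ≈ 1.3437, h(7/6) ≈ 1.4271, h(1.5) ≈ 1.5041, h(11/6) ≈ 1.5755, h(13/6) ≈ 1.6422, h(2.5) ≈ 1.7047.
T_6 = (Δt/2)·[h(t_0) + 2h(t_1) + ... + 2h(t_{5}) + h(t_6)].
Sum ≈ 2.9905.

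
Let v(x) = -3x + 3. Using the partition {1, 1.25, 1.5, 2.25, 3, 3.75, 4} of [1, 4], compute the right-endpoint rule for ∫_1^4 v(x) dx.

Subinterval widths: 0.25, 0.25, 0.75, 0.75, 0.75, 0.25.
Right endpoints: 1.25, 1.5, 2.25, 3, 3.75, 4.
v(1.25) = -0.75, v(1.5) = -1.5, v(2.25) = -3.75, v(3) = -6, v(3.75) = -8.25, v(4) = -9.
Sum = Σ Δx_i · v(x_i).
Sum = -16.3125.

-16.3125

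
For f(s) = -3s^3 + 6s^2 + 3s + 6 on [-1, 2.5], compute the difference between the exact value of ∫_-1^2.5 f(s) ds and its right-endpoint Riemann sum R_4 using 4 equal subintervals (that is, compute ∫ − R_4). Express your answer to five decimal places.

Exact integral: ∫_-1^2.5 f(s) ds = 33.578125.
R_4 ≈ 29.7978516.
Error ≈ 33.578125 − 29.7978516 ≈ 3.78027.

3.78027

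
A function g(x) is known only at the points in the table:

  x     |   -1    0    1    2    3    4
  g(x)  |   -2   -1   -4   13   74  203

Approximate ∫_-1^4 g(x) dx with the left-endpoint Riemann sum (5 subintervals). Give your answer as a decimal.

Δx = 1.
Sum = 1·[(-2) + (-1) + (-4) + 13 + 74] = 80.

80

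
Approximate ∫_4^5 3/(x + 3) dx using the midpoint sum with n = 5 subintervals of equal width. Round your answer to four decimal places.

Δx = (5 − 4)/5 = 0.2.
Midpoints: 4.1, 4.3, 4.5, 4.7, 4.9.
f(4.1) = 30/71, f(4.3) = 30/73, f(4.5) = 0.4, f(4.7) = 30/77, f(4.9) = 30/79.
Sum = Δx · [f(4.1) + f(4.3) + f(4.5) + f(4.7) + f(4.9)].
Sum ≈ 0.4006.

0.4006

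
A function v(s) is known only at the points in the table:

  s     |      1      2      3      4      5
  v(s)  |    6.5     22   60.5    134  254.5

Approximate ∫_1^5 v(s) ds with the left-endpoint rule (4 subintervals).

Δs = 1.
Sum = 1·[6.5 + 22 + 60.5 + 134] = 223.

223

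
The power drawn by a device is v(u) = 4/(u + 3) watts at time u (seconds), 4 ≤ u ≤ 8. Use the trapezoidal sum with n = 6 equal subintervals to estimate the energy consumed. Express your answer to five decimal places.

Δu = (8 − 4)/6 = 2/3.
v(4) = 4/7, v(14/3) = 12/23, v(16/3) = 0.48, v(6) = 4/9, v(20/3) = 12/29, v(22/3) = 12/31, v(8) = 4/11.
T_6 = (Δu/2)·[v(u_0) + 2v(u_1) + ... + 2v(u_{5}) + v(u_6)].
Sum ≈ 1.80974.

1.80974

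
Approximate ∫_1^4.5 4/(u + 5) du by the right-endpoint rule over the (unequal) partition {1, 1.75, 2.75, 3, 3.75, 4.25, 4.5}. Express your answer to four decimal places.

1.7499

Subinterval widths: 0.75, 1, 0.25, 0.75, 0.5, 0.25.
Right endpoints: 1.75, 2.75, 3, 3.75, 4.25, 4.5.
f(1.75) = 16/27, f(2.75) = 16/31, f(3) = 0.5, f(3.75) = 16/35, f(4.25) = 16/37, f(4.5) = 8/19.
Sum = Σ Δu_i · f(u_i).
Sum ≈ 1.7499.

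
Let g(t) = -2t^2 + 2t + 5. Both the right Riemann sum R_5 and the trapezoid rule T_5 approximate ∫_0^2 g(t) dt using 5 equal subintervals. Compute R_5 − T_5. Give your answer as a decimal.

-0.8

R_5 = 7.76.
T_5 = 8.56.
R_5 − T_5 = -0.8.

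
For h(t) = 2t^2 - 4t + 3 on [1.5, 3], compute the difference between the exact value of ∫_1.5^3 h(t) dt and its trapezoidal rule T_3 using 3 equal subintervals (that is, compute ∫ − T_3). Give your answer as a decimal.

-0.125

Exact integral: ∫_1.5^3 h(t) dt = 6.75.
T_3 = 6.875.
Error = 6.75 − 6.875 = -0.125.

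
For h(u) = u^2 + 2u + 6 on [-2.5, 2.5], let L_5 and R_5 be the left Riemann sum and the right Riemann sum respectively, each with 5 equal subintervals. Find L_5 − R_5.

L_5 = 36.25.
R_5 = 46.25.
L_5 − R_5 = -10.

-10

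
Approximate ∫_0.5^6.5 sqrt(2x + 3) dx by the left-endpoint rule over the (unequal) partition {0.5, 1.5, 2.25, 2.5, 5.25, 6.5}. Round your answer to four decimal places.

Subinterval widths: 1, 0.75, 0.25, 2.75, 1.25.
Left endpoints: 0.5, 1.5, 2.25, 2.5, 5.25.
f(0.5) ≈ 2.0000, f(1.5) ≈ 2.4495, f(2.25) ≈ 2.7386, f(2.5) ≈ 2.8284, f(5.25) ≈ 3.6742.
Sum = Σ Δx_i · f(x_i).
Sum ≈ 16.8927.

16.8927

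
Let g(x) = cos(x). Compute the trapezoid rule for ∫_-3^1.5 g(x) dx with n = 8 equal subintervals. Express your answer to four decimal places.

1.1084

Δx = (1.5 − (-3))/8 = 0.5625.
g(-3) ≈ -0.9900, g(-2.4375) ≈ -0.7622, g(-1.875) ≈ -0.2995, g(-1.3125) ≈ 0.2554, g(-0.75) ≈ 0.7317, g(-0.1875) ≈ 0.9825, g(0.375) ≈ 0.9305, g(0.9375) ≈ 0.5918, g(1.5) ≈ 0.0707.
T_8 = (Δx/2)·[g(x_0) + 2g(x_1) + ... + 2g(x_{7}) + g(x_8)].
Sum ≈ 1.1084.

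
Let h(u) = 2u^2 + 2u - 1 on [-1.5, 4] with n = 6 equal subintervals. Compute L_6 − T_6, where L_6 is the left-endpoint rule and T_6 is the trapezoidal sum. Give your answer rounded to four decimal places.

-17.6458

L_6 ≈ 37.061343.
T_6 ≈ 54.707176.
L_6 − T_6 ≈ -17.6458.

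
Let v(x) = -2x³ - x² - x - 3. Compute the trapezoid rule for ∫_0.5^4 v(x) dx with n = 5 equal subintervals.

Δx = (4 − 0.5)/5 = 0.7.
v(0.5) = -4, v(1.2) = -9.096, v(1.9) = -22.228, v(2.6) = -47.512, v(3.3) = -89.064, v(4) = -151.
T_5 = (Δx/2)·[v(x_0) + 2v(x_1) + ... + 2v(x_{4}) + v(x_5)].
Sum = -171.78.

-171.78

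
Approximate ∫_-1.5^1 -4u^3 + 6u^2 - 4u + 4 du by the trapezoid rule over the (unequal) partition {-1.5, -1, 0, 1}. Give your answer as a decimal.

Subinterval widths: 0.5, 1, 1.
f(-1.5) = 37, f(-1) = 18, f(0) = 4, f(1) = 2.
On each subinterval the trapezoid contributes (Δu_i/2)·[f(u_{i-1}) + f(u_i)].
Sum = 27.75.

27.75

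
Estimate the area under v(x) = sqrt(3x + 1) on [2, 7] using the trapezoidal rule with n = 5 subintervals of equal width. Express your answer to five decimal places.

18.79481

Δx = (7 − 2)/5 = 1.
v(2) ≈ 2.64575, v(3) ≈ 3.16228, v(4) ≈ 3.60555, v(5) ≈ 4.00000, v(6) ≈ 4.35890, v(7) ≈ 4.69042.
T_5 = (Δx/2)·[v(x_0) + 2v(x_1) + ... + 2v(x_{4}) + v(x_5)].
Sum ≈ 18.79481.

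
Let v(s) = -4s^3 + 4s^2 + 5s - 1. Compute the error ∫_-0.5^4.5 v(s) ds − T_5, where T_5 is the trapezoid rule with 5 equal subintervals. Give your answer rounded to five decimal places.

Exact integral: ∫_-0.5^4.5 v(s) ds ≈ -243.3333333.
T_5 = -260.
Error ≈ -243.3333333 − (-260) ≈ 16.66667.

16.66667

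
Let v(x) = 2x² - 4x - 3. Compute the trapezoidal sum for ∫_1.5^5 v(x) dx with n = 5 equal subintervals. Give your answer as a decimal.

Δx = (5 − 1.5)/5 = 0.7.
v(1.5) = -4.5, v(2.2) = -2.12, v(2.9) = 2.22, v(3.6) = 8.52, v(4.3) = 16.78, v(5) = 27.
T_5 = (Δx/2)·[v(x_0) + 2v(x_1) + ... + 2v(x_{4}) + v(x_5)].
Sum = 25.655.

25.655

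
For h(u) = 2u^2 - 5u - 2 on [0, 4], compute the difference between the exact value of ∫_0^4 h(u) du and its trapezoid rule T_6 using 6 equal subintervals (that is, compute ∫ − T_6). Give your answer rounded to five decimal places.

-0.59259

Exact integral: ∫_0^4 h(u) du ≈ -5.3333333.
T_6 ≈ -4.7407407.
Error ≈ -5.3333333 − (-4.7407407) ≈ -0.59259.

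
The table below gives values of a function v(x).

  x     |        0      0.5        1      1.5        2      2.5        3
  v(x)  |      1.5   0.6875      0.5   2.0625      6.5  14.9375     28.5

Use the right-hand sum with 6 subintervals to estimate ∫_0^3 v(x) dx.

Δx = 0.5.
Sum = 0.5·[0.6875 + 0.5 + 2.0625 + 6.5 + 14.9375 + 28.5] = 26.59375.

26.59375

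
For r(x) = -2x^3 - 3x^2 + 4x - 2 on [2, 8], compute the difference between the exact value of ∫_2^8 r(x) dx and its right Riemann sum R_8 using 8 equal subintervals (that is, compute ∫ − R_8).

Exact integral: ∫_2^8 r(x) dx = -2436.
R_8 = -2891.0625.
Error = -2436 − (-2891.0625) = 455.0625.

455.0625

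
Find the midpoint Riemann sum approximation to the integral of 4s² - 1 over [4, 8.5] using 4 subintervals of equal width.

Δs = (8.5 − 4)/4 = 1.125.
Midpoints: 4.5625, 5.6875, 6.8125, 7.9375.
f(4.5625) = 82.265625, f(5.6875) = 128.390625, f(6.8125) = 184.640625, f(7.9375) = 251.015625.
Sum = Δs · [f(4.5625) + f(5.6875) + f(6.8125) + f(7.9375)].
Sum = 727.1015625.

727.1015625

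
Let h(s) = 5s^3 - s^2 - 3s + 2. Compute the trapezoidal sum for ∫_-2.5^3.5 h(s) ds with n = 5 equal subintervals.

Δs = (3.5 − (-2.5))/5 = 1.2.
h(-2.5) = -74.875, h(-1.3) = -6.775, h(-0.1) = 2.285, h(1.1) = 4.145, h(2.3) = 50.645, h(3.5) = 193.625.
T_5 = (Δs/2)·[h(s_0) + 2h(s_1) + ... + 2h(s_{4}) + h(s_5)].
Sum = 131.61.

131.61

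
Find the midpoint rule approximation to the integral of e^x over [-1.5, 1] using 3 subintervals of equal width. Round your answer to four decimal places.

2.4244

Δx = (1 − (-1.5))/3 = 5/6.
Midpoints: -13/12, -0.25, 7/12.
f(-13/12) ≈ 0.3385, f(-0.25) ≈ 0.7788, f(7/12) ≈ 1.7920.
Sum = Δx · [f(-13/12) + f(-0.25) + f(7/12)].
Sum ≈ 2.4244.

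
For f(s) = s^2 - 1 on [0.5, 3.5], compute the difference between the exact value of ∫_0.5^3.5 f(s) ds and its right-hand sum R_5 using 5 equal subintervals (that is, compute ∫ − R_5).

Exact integral: ∫_0.5^3.5 f(s) ds = 11.25.
R_5 = 15.03.
Error = 11.25 − 15.03 = -3.78.

-3.78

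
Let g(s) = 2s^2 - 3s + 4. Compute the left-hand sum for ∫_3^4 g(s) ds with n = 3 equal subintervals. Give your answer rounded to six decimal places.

Δs = (4 − 3)/3 = 1/3.
Left endpoints: 3, 10/3, 11/3.
g(3) = 13, g(10/3) = 146/9, g(11/3) = 179/9.
Sum = Δs · [g(3) + g(10/3) + g(11/3)].
Sum ≈ 16.370370.

16.370370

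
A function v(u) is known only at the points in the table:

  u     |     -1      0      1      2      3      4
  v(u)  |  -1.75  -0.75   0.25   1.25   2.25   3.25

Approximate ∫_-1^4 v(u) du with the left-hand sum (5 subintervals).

1.25

Δu = 1.
Sum = 1·[(-1.75) + (-0.75) + 0.25 + 1.25 + 2.25] = 1.25.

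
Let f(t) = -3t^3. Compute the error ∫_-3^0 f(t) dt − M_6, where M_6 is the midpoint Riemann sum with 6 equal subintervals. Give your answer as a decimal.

Exact integral: ∫_-3^0 f(t) dt = 60.75.
M_6 = 59.90625.
Error = 60.75 − 59.90625 = 0.84375.

0.84375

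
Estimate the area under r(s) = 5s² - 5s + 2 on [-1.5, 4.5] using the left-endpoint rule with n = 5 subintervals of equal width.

Δs = (4.5 − (-1.5))/5 = 1.2.
Left endpoints: -1.5, -0.3, 0.9, 2.1, 3.3.
r(-1.5) = 20.75, r(-0.3) = 3.95, r(0.9) = 1.55, r(2.1) = 13.55, r(3.3) = 39.95.
Sum = Δs · [r(-1.5) + r(-0.3) + r(0.9) + r(2.1) + r(3.3)].
Sum = 95.7.

95.7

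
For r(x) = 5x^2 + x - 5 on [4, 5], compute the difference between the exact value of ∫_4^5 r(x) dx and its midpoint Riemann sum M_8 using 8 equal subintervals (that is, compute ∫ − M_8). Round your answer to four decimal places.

Exact integral: ∫_4^5 r(x) dx ≈ 101.166667.
M_8 = 101.16015625.
Error ≈ 101.166667 − 101.16015625 ≈ 0.0065.

0.0065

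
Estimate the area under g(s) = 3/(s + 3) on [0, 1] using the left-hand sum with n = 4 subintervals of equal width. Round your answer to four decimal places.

Δs = (1 − 0)/4 = 0.25.
Left endpoints: 0, 0.25, 0.5, 0.75.
g(0) = 1, g(0.25) = 12/13, g(0.5) = 6/7, g(0.75) = 0.8.
Sum = Δs · [g(0) + g(0.25) + g(0.5) + g(0.75)].
Sum ≈ 0.8951.

0.8951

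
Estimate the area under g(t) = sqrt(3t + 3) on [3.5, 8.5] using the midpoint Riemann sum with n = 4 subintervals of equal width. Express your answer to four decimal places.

22.7963

Δt = (8.5 − 3.5)/4 = 1.25.
Midpoints: 4.125, 5.375, 6.625, 7.875.
g(4.125) ≈ 3.9211, g(5.375) ≈ 4.3732, g(6.625) ≈ 4.7828, g(7.875) ≈ 5.1599.
Sum = Δt · [g(4.125) + g(5.375) + g(6.625) + g(7.875)].
Sum ≈ 22.7963.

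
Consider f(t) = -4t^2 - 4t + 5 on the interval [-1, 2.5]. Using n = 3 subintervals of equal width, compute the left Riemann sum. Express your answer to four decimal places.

Δt = (2.5 − (-1))/3 = 7/6.
Left endpoints: -1, 1/6, 4/3.
f(-1) = 5, f(1/6) = 38/9, f(4/3) = -67/9.
Sum = Δt · [f(-1) + f(1/6) + f(4/3)].
Sum ≈ 2.0741.

2.0741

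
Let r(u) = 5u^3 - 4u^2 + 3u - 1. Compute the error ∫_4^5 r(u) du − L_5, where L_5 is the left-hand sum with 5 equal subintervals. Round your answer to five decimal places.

Exact integral: ∫_4^5 r(u) du ≈ 392.4166667.
L_5 = 365.64.
Error ≈ 392.4166667 − 365.64 ≈ 26.77667.

26.77667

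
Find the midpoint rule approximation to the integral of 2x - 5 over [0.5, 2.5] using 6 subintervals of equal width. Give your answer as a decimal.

-4

Δx = (2.5 − 0.5)/6 = 1/3.
Midpoints: 2/3, 1, 4/3, 5/3, 2, 7/3.
f(2/3) = -11/3, f(1) = -3, f(4/3) = -7/3, f(5/3) = -5/3, f(2) = -1, f(7/3) = -1/3.
Sum = Δx · [f(2/3) + f(1) + f(4/3) + ...].
Sum = -4.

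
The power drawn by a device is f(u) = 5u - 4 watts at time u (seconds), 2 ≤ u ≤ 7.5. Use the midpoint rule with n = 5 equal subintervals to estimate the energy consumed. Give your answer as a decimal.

108.625

Δu = (7.5 − 2)/5 = 1.1.
Midpoints: 2.55, 3.65, 4.75, 5.85, 6.95.
f(2.55) = 8.75, f(3.65) = 14.25, f(4.75) = 19.75, f(5.85) = 25.25, f(6.95) = 30.75.
Sum = Δu · [f(2.55) + f(3.65) + f(4.75) + f(5.85) + f(6.95)].
Sum = 108.625.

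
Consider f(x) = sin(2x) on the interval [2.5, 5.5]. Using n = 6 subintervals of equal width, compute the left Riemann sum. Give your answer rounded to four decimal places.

0.1381

Δx = (5.5 − 2.5)/6 = 0.5.
Left endpoints: 2.5, 3, 3.5, 4, 4.5, 5.
f(2.5) ≈ -0.9589, f(3) ≈ -0.2794, f(3.5) ≈ 0.6570, f(4) ≈ 0.9894, f(4.5) ≈ 0.4121, f(5) ≈ -0.5440.
Sum = Δx · [f(2.5) + f(3) + f(3.5) + ...].
Sum ≈ 0.1381.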